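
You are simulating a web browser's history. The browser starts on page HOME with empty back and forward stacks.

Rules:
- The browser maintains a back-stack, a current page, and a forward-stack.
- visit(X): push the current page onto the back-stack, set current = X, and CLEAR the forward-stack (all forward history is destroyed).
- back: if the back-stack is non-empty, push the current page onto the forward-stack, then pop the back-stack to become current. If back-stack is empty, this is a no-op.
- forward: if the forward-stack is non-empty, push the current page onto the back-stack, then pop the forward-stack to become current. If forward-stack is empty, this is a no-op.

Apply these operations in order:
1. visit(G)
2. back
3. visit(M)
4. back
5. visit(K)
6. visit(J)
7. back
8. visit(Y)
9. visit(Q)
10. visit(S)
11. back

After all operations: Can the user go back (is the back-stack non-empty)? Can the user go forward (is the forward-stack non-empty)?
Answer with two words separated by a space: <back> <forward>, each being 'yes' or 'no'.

After 1 (visit(G)): cur=G back=1 fwd=0
After 2 (back): cur=HOME back=0 fwd=1
After 3 (visit(M)): cur=M back=1 fwd=0
After 4 (back): cur=HOME back=0 fwd=1
After 5 (visit(K)): cur=K back=1 fwd=0
After 6 (visit(J)): cur=J back=2 fwd=0
After 7 (back): cur=K back=1 fwd=1
After 8 (visit(Y)): cur=Y back=2 fwd=0
After 9 (visit(Q)): cur=Q back=3 fwd=0
After 10 (visit(S)): cur=S back=4 fwd=0
After 11 (back): cur=Q back=3 fwd=1

Answer: yes yes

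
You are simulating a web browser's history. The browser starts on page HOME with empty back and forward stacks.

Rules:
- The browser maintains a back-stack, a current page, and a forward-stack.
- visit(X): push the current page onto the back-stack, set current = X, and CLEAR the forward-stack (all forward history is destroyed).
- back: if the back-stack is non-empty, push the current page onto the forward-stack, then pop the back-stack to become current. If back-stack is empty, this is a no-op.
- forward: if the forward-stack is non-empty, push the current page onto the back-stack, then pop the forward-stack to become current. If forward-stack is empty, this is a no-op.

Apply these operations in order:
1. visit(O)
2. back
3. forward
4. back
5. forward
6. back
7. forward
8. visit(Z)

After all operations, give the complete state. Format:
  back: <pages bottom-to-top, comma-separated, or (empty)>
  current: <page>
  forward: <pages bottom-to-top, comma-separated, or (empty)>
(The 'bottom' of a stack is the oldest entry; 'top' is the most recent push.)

Answer: back: HOME,O
current: Z
forward: (empty)

Derivation:
After 1 (visit(O)): cur=O back=1 fwd=0
After 2 (back): cur=HOME back=0 fwd=1
After 3 (forward): cur=O back=1 fwd=0
After 4 (back): cur=HOME back=0 fwd=1
After 5 (forward): cur=O back=1 fwd=0
After 6 (back): cur=HOME back=0 fwd=1
After 7 (forward): cur=O back=1 fwd=0
After 8 (visit(Z)): cur=Z back=2 fwd=0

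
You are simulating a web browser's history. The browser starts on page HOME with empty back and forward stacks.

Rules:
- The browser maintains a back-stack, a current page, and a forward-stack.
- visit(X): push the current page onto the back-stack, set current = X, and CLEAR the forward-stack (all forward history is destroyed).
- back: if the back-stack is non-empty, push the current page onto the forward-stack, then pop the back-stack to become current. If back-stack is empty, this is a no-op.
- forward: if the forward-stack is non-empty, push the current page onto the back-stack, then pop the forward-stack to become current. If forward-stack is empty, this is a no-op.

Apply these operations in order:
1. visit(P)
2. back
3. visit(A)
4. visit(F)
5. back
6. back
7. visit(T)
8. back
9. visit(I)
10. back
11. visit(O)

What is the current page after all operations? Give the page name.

After 1 (visit(P)): cur=P back=1 fwd=0
After 2 (back): cur=HOME back=0 fwd=1
After 3 (visit(A)): cur=A back=1 fwd=0
After 4 (visit(F)): cur=F back=2 fwd=0
After 5 (back): cur=A back=1 fwd=1
After 6 (back): cur=HOME back=0 fwd=2
After 7 (visit(T)): cur=T back=1 fwd=0
After 8 (back): cur=HOME back=0 fwd=1
After 9 (visit(I)): cur=I back=1 fwd=0
After 10 (back): cur=HOME back=0 fwd=1
After 11 (visit(O)): cur=O back=1 fwd=0

Answer: O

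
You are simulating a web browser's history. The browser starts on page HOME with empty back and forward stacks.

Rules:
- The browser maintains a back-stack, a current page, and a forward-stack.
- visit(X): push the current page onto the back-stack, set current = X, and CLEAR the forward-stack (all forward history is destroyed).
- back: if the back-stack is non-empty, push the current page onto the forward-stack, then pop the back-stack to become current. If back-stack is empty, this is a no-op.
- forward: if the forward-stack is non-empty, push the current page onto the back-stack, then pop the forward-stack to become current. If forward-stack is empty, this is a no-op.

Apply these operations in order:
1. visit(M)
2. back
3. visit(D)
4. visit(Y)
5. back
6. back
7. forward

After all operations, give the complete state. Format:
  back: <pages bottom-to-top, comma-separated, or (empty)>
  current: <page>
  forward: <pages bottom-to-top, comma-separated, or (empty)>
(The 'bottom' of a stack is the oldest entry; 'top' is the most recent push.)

After 1 (visit(M)): cur=M back=1 fwd=0
After 2 (back): cur=HOME back=0 fwd=1
After 3 (visit(D)): cur=D back=1 fwd=0
After 4 (visit(Y)): cur=Y back=2 fwd=0
After 5 (back): cur=D back=1 fwd=1
After 6 (back): cur=HOME back=0 fwd=2
After 7 (forward): cur=D back=1 fwd=1

Answer: back: HOME
current: D
forward: Y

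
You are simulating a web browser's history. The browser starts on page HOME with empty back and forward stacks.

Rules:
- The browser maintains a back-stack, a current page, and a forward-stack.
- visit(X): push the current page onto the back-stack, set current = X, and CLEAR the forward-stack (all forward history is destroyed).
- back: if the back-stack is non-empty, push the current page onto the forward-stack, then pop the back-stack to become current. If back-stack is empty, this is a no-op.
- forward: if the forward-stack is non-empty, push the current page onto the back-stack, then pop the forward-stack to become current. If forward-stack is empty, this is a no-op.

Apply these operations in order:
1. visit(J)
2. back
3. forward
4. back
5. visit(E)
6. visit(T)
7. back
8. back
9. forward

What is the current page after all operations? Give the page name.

Answer: E

Derivation:
After 1 (visit(J)): cur=J back=1 fwd=0
After 2 (back): cur=HOME back=0 fwd=1
After 3 (forward): cur=J back=1 fwd=0
After 4 (back): cur=HOME back=0 fwd=1
After 5 (visit(E)): cur=E back=1 fwd=0
After 6 (visit(T)): cur=T back=2 fwd=0
After 7 (back): cur=E back=1 fwd=1
After 8 (back): cur=HOME back=0 fwd=2
After 9 (forward): cur=E back=1 fwd=1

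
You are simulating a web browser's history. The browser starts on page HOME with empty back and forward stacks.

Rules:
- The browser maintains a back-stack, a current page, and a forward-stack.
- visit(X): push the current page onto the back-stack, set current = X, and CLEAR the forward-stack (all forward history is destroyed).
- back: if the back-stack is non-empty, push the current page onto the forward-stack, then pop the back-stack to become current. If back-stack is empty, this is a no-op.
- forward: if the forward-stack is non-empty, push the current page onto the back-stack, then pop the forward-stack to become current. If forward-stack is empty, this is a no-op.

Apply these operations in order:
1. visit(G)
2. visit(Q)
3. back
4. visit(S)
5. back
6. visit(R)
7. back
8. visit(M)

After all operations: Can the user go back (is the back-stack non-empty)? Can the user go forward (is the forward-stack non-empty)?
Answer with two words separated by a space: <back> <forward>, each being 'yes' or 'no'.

Answer: yes no

Derivation:
After 1 (visit(G)): cur=G back=1 fwd=0
After 2 (visit(Q)): cur=Q back=2 fwd=0
After 3 (back): cur=G back=1 fwd=1
After 4 (visit(S)): cur=S back=2 fwd=0
After 5 (back): cur=G back=1 fwd=1
After 6 (visit(R)): cur=R back=2 fwd=0
After 7 (back): cur=G back=1 fwd=1
After 8 (visit(M)): cur=M back=2 fwd=0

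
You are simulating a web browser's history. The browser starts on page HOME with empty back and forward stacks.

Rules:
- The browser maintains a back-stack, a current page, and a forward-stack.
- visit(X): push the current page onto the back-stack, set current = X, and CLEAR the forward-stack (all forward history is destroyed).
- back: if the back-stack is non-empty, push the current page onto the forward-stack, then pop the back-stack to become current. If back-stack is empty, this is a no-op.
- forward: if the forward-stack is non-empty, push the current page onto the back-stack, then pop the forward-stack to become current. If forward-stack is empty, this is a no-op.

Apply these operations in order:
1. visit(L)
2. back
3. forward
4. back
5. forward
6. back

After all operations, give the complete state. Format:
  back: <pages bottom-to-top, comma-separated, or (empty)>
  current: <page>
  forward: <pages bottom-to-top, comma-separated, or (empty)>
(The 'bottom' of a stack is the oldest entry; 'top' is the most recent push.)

Answer: back: (empty)
current: HOME
forward: L

Derivation:
After 1 (visit(L)): cur=L back=1 fwd=0
After 2 (back): cur=HOME back=0 fwd=1
After 3 (forward): cur=L back=1 fwd=0
After 4 (back): cur=HOME back=0 fwd=1
After 5 (forward): cur=L back=1 fwd=0
After 6 (back): cur=HOME back=0 fwd=1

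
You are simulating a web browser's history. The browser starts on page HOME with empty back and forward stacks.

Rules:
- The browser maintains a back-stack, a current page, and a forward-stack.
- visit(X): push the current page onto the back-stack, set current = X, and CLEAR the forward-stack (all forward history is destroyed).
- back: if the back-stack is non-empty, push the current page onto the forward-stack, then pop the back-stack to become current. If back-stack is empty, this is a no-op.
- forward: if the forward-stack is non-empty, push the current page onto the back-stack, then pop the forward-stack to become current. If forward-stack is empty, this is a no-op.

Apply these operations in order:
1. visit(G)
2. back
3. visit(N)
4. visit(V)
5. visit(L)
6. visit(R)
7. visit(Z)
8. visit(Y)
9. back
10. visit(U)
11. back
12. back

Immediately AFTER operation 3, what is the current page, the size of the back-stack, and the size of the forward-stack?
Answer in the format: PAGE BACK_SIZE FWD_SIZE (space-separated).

After 1 (visit(G)): cur=G back=1 fwd=0
After 2 (back): cur=HOME back=0 fwd=1
After 3 (visit(N)): cur=N back=1 fwd=0

N 1 0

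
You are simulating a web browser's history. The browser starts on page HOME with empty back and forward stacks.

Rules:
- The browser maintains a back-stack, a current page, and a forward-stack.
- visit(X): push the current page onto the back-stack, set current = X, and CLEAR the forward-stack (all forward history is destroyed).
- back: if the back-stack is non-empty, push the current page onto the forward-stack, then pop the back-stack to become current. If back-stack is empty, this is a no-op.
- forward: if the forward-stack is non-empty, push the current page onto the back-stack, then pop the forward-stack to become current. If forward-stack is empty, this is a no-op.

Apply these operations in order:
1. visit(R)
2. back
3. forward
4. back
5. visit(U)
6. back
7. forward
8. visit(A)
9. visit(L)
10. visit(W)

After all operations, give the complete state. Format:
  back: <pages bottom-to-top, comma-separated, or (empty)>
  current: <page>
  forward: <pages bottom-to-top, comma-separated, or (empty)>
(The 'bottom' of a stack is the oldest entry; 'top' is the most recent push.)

After 1 (visit(R)): cur=R back=1 fwd=0
After 2 (back): cur=HOME back=0 fwd=1
After 3 (forward): cur=R back=1 fwd=0
After 4 (back): cur=HOME back=0 fwd=1
After 5 (visit(U)): cur=U back=1 fwd=0
After 6 (back): cur=HOME back=0 fwd=1
After 7 (forward): cur=U back=1 fwd=0
After 8 (visit(A)): cur=A back=2 fwd=0
After 9 (visit(L)): cur=L back=3 fwd=0
After 10 (visit(W)): cur=W back=4 fwd=0

Answer: back: HOME,U,A,L
current: W
forward: (empty)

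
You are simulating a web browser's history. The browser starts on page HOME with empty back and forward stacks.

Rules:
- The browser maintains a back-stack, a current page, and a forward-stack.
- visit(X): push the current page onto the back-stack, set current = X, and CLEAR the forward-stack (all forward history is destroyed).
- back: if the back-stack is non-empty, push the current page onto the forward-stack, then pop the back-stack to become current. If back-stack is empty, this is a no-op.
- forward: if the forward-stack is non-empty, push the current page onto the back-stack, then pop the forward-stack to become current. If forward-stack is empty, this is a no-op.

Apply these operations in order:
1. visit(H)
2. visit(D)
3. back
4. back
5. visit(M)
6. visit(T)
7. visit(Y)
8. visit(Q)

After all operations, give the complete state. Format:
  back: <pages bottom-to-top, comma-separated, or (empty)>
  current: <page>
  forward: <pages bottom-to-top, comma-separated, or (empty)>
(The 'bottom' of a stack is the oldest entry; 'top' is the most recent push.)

Answer: back: HOME,M,T,Y
current: Q
forward: (empty)

Derivation:
After 1 (visit(H)): cur=H back=1 fwd=0
After 2 (visit(D)): cur=D back=2 fwd=0
After 3 (back): cur=H back=1 fwd=1
After 4 (back): cur=HOME back=0 fwd=2
After 5 (visit(M)): cur=M back=1 fwd=0
After 6 (visit(T)): cur=T back=2 fwd=0
After 7 (visit(Y)): cur=Y back=3 fwd=0
After 8 (visit(Q)): cur=Q back=4 fwd=0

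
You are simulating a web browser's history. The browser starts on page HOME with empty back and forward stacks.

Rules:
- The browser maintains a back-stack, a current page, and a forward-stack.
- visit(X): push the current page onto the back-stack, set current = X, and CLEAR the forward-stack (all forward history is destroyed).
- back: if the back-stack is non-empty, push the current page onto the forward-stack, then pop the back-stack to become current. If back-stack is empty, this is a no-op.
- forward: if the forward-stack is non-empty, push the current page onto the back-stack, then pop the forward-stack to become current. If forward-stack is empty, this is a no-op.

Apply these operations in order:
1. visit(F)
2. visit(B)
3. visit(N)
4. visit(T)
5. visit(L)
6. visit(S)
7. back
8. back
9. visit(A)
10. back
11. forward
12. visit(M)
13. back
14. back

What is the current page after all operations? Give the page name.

After 1 (visit(F)): cur=F back=1 fwd=0
After 2 (visit(B)): cur=B back=2 fwd=0
After 3 (visit(N)): cur=N back=3 fwd=0
After 4 (visit(T)): cur=T back=4 fwd=0
After 5 (visit(L)): cur=L back=5 fwd=0
After 6 (visit(S)): cur=S back=6 fwd=0
After 7 (back): cur=L back=5 fwd=1
After 8 (back): cur=T back=4 fwd=2
After 9 (visit(A)): cur=A back=5 fwd=0
After 10 (back): cur=T back=4 fwd=1
After 11 (forward): cur=A back=5 fwd=0
After 12 (visit(M)): cur=M back=6 fwd=0
After 13 (back): cur=A back=5 fwd=1
After 14 (back): cur=T back=4 fwd=2

Answer: T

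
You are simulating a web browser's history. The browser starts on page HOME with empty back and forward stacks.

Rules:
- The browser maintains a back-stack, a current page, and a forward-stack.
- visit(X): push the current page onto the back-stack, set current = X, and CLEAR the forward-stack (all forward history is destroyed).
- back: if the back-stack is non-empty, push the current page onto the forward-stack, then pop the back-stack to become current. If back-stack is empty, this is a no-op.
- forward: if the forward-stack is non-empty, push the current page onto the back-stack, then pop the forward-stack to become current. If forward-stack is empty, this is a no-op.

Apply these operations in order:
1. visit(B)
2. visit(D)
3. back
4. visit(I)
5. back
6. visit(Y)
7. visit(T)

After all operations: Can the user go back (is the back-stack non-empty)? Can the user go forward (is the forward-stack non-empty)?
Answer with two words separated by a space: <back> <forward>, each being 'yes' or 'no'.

Answer: yes no

Derivation:
After 1 (visit(B)): cur=B back=1 fwd=0
After 2 (visit(D)): cur=D back=2 fwd=0
After 3 (back): cur=B back=1 fwd=1
After 4 (visit(I)): cur=I back=2 fwd=0
After 5 (back): cur=B back=1 fwd=1
After 6 (visit(Y)): cur=Y back=2 fwd=0
After 7 (visit(T)): cur=T back=3 fwd=0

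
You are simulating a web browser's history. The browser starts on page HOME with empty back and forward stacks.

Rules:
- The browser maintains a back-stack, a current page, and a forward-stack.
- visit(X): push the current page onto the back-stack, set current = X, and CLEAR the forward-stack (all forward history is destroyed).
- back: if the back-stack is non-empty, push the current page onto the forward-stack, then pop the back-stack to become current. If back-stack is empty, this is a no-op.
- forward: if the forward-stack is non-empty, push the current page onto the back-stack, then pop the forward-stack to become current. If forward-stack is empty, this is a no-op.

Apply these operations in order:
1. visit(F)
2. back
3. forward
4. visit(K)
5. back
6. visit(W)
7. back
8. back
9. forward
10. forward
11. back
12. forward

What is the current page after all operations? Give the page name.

After 1 (visit(F)): cur=F back=1 fwd=0
After 2 (back): cur=HOME back=0 fwd=1
After 3 (forward): cur=F back=1 fwd=0
After 4 (visit(K)): cur=K back=2 fwd=0
After 5 (back): cur=F back=1 fwd=1
After 6 (visit(W)): cur=W back=2 fwd=0
After 7 (back): cur=F back=1 fwd=1
After 8 (back): cur=HOME back=0 fwd=2
After 9 (forward): cur=F back=1 fwd=1
After 10 (forward): cur=W back=2 fwd=0
After 11 (back): cur=F back=1 fwd=1
After 12 (forward): cur=W back=2 fwd=0

Answer: W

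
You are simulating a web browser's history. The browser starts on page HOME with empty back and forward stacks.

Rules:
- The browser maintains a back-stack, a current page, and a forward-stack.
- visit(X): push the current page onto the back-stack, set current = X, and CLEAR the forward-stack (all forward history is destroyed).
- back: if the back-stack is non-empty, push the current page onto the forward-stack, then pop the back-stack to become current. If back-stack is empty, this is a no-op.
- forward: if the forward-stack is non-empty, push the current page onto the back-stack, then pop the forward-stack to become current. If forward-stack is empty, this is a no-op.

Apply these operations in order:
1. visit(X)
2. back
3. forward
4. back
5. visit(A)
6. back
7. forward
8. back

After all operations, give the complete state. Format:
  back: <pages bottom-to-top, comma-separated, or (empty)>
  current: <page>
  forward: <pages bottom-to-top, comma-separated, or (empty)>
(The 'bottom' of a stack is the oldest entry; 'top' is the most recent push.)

After 1 (visit(X)): cur=X back=1 fwd=0
After 2 (back): cur=HOME back=0 fwd=1
After 3 (forward): cur=X back=1 fwd=0
After 4 (back): cur=HOME back=0 fwd=1
After 5 (visit(A)): cur=A back=1 fwd=0
After 6 (back): cur=HOME back=0 fwd=1
After 7 (forward): cur=A back=1 fwd=0
After 8 (back): cur=HOME back=0 fwd=1

Answer: back: (empty)
current: HOME
forward: A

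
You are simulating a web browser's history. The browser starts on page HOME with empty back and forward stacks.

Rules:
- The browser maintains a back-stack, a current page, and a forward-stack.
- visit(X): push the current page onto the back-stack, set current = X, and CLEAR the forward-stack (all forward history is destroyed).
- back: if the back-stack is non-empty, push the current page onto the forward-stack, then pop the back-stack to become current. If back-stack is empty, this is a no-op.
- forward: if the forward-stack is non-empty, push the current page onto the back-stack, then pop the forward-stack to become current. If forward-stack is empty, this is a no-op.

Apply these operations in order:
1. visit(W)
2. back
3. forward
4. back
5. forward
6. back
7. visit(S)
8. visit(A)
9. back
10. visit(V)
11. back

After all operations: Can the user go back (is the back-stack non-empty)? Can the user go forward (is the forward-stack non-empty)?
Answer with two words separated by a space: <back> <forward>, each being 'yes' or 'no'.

Answer: yes yes

Derivation:
After 1 (visit(W)): cur=W back=1 fwd=0
After 2 (back): cur=HOME back=0 fwd=1
After 3 (forward): cur=W back=1 fwd=0
After 4 (back): cur=HOME back=0 fwd=1
After 5 (forward): cur=W back=1 fwd=0
After 6 (back): cur=HOME back=0 fwd=1
After 7 (visit(S)): cur=S back=1 fwd=0
After 8 (visit(A)): cur=A back=2 fwd=0
After 9 (back): cur=S back=1 fwd=1
After 10 (visit(V)): cur=V back=2 fwd=0
After 11 (back): cur=S back=1 fwd=1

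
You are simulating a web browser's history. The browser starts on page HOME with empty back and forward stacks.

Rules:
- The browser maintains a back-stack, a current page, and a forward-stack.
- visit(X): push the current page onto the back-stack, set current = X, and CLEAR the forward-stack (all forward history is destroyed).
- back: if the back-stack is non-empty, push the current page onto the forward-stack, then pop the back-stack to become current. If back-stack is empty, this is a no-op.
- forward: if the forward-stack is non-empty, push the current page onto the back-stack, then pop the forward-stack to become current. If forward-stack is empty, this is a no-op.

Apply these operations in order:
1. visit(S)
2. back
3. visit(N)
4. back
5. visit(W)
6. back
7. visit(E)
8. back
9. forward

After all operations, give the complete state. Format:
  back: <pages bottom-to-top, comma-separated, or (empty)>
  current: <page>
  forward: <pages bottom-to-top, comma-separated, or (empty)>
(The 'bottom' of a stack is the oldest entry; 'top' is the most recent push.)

After 1 (visit(S)): cur=S back=1 fwd=0
After 2 (back): cur=HOME back=0 fwd=1
After 3 (visit(N)): cur=N back=1 fwd=0
After 4 (back): cur=HOME back=0 fwd=1
After 5 (visit(W)): cur=W back=1 fwd=0
After 6 (back): cur=HOME back=0 fwd=1
After 7 (visit(E)): cur=E back=1 fwd=0
After 8 (back): cur=HOME back=0 fwd=1
After 9 (forward): cur=E back=1 fwd=0

Answer: back: HOME
current: E
forward: (empty)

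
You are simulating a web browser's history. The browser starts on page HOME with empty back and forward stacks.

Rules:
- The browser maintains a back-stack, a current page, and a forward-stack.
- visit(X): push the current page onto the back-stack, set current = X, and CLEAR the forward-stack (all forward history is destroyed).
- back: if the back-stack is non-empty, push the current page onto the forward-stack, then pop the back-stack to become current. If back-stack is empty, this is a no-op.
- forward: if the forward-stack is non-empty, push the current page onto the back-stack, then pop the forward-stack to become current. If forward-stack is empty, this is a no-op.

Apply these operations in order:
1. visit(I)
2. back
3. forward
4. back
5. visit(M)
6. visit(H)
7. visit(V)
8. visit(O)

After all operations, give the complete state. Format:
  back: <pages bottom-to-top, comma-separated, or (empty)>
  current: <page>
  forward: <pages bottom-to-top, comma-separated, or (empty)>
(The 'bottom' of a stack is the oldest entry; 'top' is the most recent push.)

Answer: back: HOME,M,H,V
current: O
forward: (empty)

Derivation:
After 1 (visit(I)): cur=I back=1 fwd=0
After 2 (back): cur=HOME back=0 fwd=1
After 3 (forward): cur=I back=1 fwd=0
After 4 (back): cur=HOME back=0 fwd=1
After 5 (visit(M)): cur=M back=1 fwd=0
After 6 (visit(H)): cur=H back=2 fwd=0
After 7 (visit(V)): cur=V back=3 fwd=0
After 8 (visit(O)): cur=O back=4 fwd=0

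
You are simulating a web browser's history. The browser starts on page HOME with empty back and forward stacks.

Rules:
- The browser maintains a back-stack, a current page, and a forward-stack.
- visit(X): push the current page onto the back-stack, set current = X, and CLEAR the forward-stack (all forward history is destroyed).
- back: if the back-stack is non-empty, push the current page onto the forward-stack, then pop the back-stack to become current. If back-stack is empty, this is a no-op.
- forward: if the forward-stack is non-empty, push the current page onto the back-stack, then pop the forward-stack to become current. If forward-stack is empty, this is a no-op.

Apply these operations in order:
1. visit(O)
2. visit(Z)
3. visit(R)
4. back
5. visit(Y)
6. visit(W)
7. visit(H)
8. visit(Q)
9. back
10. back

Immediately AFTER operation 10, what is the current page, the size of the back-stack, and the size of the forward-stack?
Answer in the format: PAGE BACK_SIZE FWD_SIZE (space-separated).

After 1 (visit(O)): cur=O back=1 fwd=0
After 2 (visit(Z)): cur=Z back=2 fwd=0
After 3 (visit(R)): cur=R back=3 fwd=0
After 4 (back): cur=Z back=2 fwd=1
After 5 (visit(Y)): cur=Y back=3 fwd=0
After 6 (visit(W)): cur=W back=4 fwd=0
After 7 (visit(H)): cur=H back=5 fwd=0
After 8 (visit(Q)): cur=Q back=6 fwd=0
After 9 (back): cur=H back=5 fwd=1
After 10 (back): cur=W back=4 fwd=2

W 4 2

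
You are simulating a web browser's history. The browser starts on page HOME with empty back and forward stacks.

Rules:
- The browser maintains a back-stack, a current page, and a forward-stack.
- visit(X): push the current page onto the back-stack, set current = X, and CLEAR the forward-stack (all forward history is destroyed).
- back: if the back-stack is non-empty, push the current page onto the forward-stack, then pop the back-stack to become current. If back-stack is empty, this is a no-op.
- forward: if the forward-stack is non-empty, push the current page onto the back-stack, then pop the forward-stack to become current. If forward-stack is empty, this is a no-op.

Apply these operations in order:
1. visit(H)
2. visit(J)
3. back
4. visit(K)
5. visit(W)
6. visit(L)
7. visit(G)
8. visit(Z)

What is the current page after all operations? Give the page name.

After 1 (visit(H)): cur=H back=1 fwd=0
After 2 (visit(J)): cur=J back=2 fwd=0
After 3 (back): cur=H back=1 fwd=1
After 4 (visit(K)): cur=K back=2 fwd=0
After 5 (visit(W)): cur=W back=3 fwd=0
After 6 (visit(L)): cur=L back=4 fwd=0
After 7 (visit(G)): cur=G back=5 fwd=0
After 8 (visit(Z)): cur=Z back=6 fwd=0

Answer: Z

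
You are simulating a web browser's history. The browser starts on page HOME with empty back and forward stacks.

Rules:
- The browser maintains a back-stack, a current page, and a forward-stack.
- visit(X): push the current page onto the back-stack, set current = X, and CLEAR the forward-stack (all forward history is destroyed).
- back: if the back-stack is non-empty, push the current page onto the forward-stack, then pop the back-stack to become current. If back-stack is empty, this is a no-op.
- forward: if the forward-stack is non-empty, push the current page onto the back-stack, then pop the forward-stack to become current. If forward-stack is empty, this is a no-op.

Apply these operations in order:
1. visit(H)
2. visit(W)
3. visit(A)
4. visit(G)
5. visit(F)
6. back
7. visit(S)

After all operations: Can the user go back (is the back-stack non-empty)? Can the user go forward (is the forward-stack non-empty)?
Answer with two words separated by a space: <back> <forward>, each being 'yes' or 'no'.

Answer: yes no

Derivation:
After 1 (visit(H)): cur=H back=1 fwd=0
After 2 (visit(W)): cur=W back=2 fwd=0
After 3 (visit(A)): cur=A back=3 fwd=0
After 4 (visit(G)): cur=G back=4 fwd=0
After 5 (visit(F)): cur=F back=5 fwd=0
After 6 (back): cur=G back=4 fwd=1
After 7 (visit(S)): cur=S back=5 fwd=0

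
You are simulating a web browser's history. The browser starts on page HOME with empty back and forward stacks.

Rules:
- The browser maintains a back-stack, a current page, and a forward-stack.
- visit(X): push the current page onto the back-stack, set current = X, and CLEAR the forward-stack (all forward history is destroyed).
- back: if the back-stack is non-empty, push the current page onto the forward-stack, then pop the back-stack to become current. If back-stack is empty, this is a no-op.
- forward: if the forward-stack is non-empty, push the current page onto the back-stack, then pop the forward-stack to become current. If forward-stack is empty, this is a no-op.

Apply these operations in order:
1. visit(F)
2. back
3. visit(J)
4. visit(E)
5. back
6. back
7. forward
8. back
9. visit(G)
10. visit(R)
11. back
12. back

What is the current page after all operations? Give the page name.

After 1 (visit(F)): cur=F back=1 fwd=0
After 2 (back): cur=HOME back=0 fwd=1
After 3 (visit(J)): cur=J back=1 fwd=0
After 4 (visit(E)): cur=E back=2 fwd=0
After 5 (back): cur=J back=1 fwd=1
After 6 (back): cur=HOME back=0 fwd=2
After 7 (forward): cur=J back=1 fwd=1
After 8 (back): cur=HOME back=0 fwd=2
After 9 (visit(G)): cur=G back=1 fwd=0
After 10 (visit(R)): cur=R back=2 fwd=0
After 11 (back): cur=G back=1 fwd=1
After 12 (back): cur=HOME back=0 fwd=2

Answer: HOME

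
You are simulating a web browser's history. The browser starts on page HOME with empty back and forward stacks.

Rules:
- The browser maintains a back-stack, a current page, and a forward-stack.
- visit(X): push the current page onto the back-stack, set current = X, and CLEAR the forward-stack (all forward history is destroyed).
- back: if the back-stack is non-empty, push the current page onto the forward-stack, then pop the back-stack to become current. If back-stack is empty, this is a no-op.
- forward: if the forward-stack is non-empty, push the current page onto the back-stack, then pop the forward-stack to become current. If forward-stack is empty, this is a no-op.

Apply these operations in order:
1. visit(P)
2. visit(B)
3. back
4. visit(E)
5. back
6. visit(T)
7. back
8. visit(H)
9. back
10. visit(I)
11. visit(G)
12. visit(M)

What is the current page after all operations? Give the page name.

Answer: M

Derivation:
After 1 (visit(P)): cur=P back=1 fwd=0
After 2 (visit(B)): cur=B back=2 fwd=0
After 3 (back): cur=P back=1 fwd=1
After 4 (visit(E)): cur=E back=2 fwd=0
After 5 (back): cur=P back=1 fwd=1
After 6 (visit(T)): cur=T back=2 fwd=0
After 7 (back): cur=P back=1 fwd=1
After 8 (visit(H)): cur=H back=2 fwd=0
After 9 (back): cur=P back=1 fwd=1
After 10 (visit(I)): cur=I back=2 fwd=0
After 11 (visit(G)): cur=G back=3 fwd=0
After 12 (visit(M)): cur=M back=4 fwd=0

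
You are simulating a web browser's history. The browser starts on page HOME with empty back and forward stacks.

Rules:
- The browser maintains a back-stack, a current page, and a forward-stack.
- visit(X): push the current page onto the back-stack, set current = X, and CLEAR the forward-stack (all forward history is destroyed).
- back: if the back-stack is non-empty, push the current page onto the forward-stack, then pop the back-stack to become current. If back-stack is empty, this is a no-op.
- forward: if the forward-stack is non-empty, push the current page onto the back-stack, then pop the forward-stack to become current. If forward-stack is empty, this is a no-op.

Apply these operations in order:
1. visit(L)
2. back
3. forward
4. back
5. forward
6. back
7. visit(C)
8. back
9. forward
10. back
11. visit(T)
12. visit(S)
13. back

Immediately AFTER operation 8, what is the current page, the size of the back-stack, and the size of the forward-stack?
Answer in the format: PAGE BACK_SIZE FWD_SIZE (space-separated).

After 1 (visit(L)): cur=L back=1 fwd=0
After 2 (back): cur=HOME back=0 fwd=1
After 3 (forward): cur=L back=1 fwd=0
After 4 (back): cur=HOME back=0 fwd=1
After 5 (forward): cur=L back=1 fwd=0
After 6 (back): cur=HOME back=0 fwd=1
After 7 (visit(C)): cur=C back=1 fwd=0
After 8 (back): cur=HOME back=0 fwd=1

HOME 0 1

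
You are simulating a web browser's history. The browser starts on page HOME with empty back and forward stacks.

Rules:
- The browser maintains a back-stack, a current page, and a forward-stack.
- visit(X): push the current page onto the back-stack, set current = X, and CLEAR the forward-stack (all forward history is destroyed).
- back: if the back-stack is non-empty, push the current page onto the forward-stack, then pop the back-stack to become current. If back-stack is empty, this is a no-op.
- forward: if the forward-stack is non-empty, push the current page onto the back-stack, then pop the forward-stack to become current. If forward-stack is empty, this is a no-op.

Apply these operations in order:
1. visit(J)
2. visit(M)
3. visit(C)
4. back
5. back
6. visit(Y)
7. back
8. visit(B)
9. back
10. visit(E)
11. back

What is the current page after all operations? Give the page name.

After 1 (visit(J)): cur=J back=1 fwd=0
After 2 (visit(M)): cur=M back=2 fwd=0
After 3 (visit(C)): cur=C back=3 fwd=0
After 4 (back): cur=M back=2 fwd=1
After 5 (back): cur=J back=1 fwd=2
After 6 (visit(Y)): cur=Y back=2 fwd=0
After 7 (back): cur=J back=1 fwd=1
After 8 (visit(B)): cur=B back=2 fwd=0
After 9 (back): cur=J back=1 fwd=1
After 10 (visit(E)): cur=E back=2 fwd=0
After 11 (back): cur=J back=1 fwd=1

Answer: J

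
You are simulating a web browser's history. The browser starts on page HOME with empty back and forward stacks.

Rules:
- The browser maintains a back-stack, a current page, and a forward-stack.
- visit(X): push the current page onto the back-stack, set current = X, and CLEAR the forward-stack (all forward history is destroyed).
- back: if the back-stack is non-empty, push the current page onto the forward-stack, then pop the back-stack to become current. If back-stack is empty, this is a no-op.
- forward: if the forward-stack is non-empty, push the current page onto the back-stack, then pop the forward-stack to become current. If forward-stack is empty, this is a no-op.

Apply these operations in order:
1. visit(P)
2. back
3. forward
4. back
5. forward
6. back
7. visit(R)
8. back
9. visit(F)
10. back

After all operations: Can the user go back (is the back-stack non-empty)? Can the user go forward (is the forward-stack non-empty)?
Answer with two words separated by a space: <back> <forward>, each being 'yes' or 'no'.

After 1 (visit(P)): cur=P back=1 fwd=0
After 2 (back): cur=HOME back=0 fwd=1
After 3 (forward): cur=P back=1 fwd=0
After 4 (back): cur=HOME back=0 fwd=1
After 5 (forward): cur=P back=1 fwd=0
After 6 (back): cur=HOME back=0 fwd=1
After 7 (visit(R)): cur=R back=1 fwd=0
After 8 (back): cur=HOME back=0 fwd=1
After 9 (visit(F)): cur=F back=1 fwd=0
After 10 (back): cur=HOME back=0 fwd=1

Answer: no yes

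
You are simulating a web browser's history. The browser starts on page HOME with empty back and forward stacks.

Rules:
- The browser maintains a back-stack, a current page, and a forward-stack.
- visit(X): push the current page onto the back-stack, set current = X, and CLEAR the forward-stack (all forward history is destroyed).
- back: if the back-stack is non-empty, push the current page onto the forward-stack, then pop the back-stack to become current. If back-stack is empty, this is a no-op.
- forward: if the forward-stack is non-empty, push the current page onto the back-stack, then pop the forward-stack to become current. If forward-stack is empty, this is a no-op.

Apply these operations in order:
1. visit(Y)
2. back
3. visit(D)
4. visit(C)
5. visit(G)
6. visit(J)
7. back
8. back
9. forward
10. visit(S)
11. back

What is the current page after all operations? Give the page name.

Answer: G

Derivation:
After 1 (visit(Y)): cur=Y back=1 fwd=0
After 2 (back): cur=HOME back=0 fwd=1
After 3 (visit(D)): cur=D back=1 fwd=0
After 4 (visit(C)): cur=C back=2 fwd=0
After 5 (visit(G)): cur=G back=3 fwd=0
After 6 (visit(J)): cur=J back=4 fwd=0
After 7 (back): cur=G back=3 fwd=1
After 8 (back): cur=C back=2 fwd=2
After 9 (forward): cur=G back=3 fwd=1
After 10 (visit(S)): cur=S back=4 fwd=0
After 11 (back): cur=G back=3 fwd=1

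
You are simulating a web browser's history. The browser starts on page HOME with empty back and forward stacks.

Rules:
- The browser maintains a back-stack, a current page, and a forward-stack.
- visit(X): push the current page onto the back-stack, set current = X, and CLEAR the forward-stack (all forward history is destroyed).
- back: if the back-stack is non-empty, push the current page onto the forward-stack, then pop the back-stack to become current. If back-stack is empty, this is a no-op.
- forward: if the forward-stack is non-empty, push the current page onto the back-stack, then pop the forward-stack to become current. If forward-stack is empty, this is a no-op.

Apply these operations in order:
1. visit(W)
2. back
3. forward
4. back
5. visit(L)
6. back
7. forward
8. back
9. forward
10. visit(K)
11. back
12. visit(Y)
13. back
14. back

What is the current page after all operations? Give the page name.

After 1 (visit(W)): cur=W back=1 fwd=0
After 2 (back): cur=HOME back=0 fwd=1
After 3 (forward): cur=W back=1 fwd=0
After 4 (back): cur=HOME back=0 fwd=1
After 5 (visit(L)): cur=L back=1 fwd=0
After 6 (back): cur=HOME back=0 fwd=1
After 7 (forward): cur=L back=1 fwd=0
After 8 (back): cur=HOME back=0 fwd=1
After 9 (forward): cur=L back=1 fwd=0
After 10 (visit(K)): cur=K back=2 fwd=0
After 11 (back): cur=L back=1 fwd=1
After 12 (visit(Y)): cur=Y back=2 fwd=0
After 13 (back): cur=L back=1 fwd=1
After 14 (back): cur=HOME back=0 fwd=2

Answer: HOME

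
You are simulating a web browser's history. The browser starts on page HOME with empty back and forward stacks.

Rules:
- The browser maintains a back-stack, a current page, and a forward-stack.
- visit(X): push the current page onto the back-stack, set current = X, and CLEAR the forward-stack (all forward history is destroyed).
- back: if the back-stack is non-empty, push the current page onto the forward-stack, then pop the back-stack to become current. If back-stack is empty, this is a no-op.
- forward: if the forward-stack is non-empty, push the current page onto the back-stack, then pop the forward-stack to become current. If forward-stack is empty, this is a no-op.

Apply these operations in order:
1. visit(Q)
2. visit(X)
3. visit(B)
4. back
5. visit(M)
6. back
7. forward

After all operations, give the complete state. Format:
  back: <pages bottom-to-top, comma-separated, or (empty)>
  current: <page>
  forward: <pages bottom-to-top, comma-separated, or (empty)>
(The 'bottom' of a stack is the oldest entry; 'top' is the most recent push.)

After 1 (visit(Q)): cur=Q back=1 fwd=0
After 2 (visit(X)): cur=X back=2 fwd=0
After 3 (visit(B)): cur=B back=3 fwd=0
After 4 (back): cur=X back=2 fwd=1
After 5 (visit(M)): cur=M back=3 fwd=0
After 6 (back): cur=X back=2 fwd=1
After 7 (forward): cur=M back=3 fwd=0

Answer: back: HOME,Q,X
current: M
forward: (empty)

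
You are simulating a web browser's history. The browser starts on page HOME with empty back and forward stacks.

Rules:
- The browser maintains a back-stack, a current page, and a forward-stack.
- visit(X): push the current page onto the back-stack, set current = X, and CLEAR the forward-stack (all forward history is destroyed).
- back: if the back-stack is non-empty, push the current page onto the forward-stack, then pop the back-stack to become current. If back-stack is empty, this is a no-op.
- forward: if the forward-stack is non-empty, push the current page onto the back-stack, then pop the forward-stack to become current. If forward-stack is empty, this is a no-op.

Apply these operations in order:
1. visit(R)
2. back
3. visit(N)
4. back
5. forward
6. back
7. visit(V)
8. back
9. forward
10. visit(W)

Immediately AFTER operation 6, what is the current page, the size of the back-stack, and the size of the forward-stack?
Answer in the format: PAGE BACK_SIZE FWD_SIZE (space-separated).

After 1 (visit(R)): cur=R back=1 fwd=0
After 2 (back): cur=HOME back=0 fwd=1
After 3 (visit(N)): cur=N back=1 fwd=0
After 4 (back): cur=HOME back=0 fwd=1
After 5 (forward): cur=N back=1 fwd=0
After 6 (back): cur=HOME back=0 fwd=1

HOME 0 1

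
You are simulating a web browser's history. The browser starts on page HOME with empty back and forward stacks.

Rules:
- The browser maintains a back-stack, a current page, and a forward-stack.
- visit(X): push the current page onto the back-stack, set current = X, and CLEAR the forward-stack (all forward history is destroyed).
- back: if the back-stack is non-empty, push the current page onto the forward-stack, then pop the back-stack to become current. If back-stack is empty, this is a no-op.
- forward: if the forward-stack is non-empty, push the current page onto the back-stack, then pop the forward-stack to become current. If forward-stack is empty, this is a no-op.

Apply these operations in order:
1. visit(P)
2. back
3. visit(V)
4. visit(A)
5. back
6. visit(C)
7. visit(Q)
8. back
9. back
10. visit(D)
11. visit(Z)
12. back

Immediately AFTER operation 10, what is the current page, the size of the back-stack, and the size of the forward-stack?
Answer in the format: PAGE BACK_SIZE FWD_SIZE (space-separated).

After 1 (visit(P)): cur=P back=1 fwd=0
After 2 (back): cur=HOME back=0 fwd=1
After 3 (visit(V)): cur=V back=1 fwd=0
After 4 (visit(A)): cur=A back=2 fwd=0
After 5 (back): cur=V back=1 fwd=1
After 6 (visit(C)): cur=C back=2 fwd=0
After 7 (visit(Q)): cur=Q back=3 fwd=0
After 8 (back): cur=C back=2 fwd=1
After 9 (back): cur=V back=1 fwd=2
After 10 (visit(D)): cur=D back=2 fwd=0

D 2 0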